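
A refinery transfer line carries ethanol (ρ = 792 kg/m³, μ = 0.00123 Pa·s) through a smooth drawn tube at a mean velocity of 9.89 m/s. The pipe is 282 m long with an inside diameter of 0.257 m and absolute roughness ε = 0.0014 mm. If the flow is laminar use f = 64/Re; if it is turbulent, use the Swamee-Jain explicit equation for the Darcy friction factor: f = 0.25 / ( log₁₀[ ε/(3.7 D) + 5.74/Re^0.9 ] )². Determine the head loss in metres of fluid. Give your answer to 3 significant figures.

h_f ≈ 59.6 m

Reynolds number Re = ρVD/μ = 792 · 9.89 · 0.257 / 0.00123 = 1.637e+06.
Re > 4000 → turbulent. Relative roughness ε/D = 1.4e-06/0.257 = 5.45e-06. Swamee-Jain: f = 0.25/(log₁₀[5.45e-06/3.7 + 5.74/1.637e+06^0.9])² = 0.25/(log₁₀[1.47e-06 + 1.47e-05])² = 0.25/(-4.792)² = 0.01089.
Darcy-Weisbach: ΔP = f(L/D)(ρV²/2) = 0.01089·(282/0.257)·(792·9.89²/2) = 0.01089·1097·3.873e+04 = 4.627e+05 Pa.
Head loss h_f = ΔP/(ρg) = 4.627e+05/(792·9.81) = 59.6 m.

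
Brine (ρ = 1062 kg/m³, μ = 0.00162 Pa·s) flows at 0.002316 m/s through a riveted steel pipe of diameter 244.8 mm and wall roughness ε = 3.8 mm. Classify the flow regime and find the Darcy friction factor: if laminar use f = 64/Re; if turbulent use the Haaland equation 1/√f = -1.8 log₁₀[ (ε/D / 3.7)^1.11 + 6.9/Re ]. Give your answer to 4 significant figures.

f ≈ 0.1722

Re = ρVD/μ = 1062·0.002316·0.2448/0.00162 = 371.7.
Re < 2300 → laminar, so f = 64/Re = 0.1722 (roughness is irrelevant in laminar flow).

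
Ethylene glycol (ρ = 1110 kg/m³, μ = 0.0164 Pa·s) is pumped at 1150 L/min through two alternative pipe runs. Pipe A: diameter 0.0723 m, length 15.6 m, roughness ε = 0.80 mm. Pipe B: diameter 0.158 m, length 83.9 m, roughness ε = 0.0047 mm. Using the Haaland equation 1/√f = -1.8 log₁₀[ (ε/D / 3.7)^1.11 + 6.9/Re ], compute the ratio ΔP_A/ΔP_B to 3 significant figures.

ΔP_A/ΔP_B ≈ 12.6

Pipe A: V = Q/A = 0.01917/0.004106 = 4.669 m/s; Re = 2.285e+04; ε/D = 0.0111; Haaland → f = 0.04154; ΔP_A = f(L/D)(ρV²/2) = 1.084e+05 Pa.
Pipe B: V = Q/A = 0.01917/0.01961 = 0.9776 m/s; Re = 1.045e+04; ε/D = 2.97e-05; Haaland → f = 0.03054; ΔP_B = f(L/D)(ρV²/2) = 8601 Pa.
ΔP_A/ΔP_B = 1.084e+05/8601 = 12.6.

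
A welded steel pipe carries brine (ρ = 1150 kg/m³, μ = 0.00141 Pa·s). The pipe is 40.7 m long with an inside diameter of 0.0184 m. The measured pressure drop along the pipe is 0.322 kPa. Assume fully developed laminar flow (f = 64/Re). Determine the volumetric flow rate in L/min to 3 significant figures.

For laminar flow, f = 64/Re with Re = ρVD/μ, so Darcy-Weisbach reduces to ΔP = 32μLV/D². Solving for V: V = ΔP·D²/(32μL) = 322·(0.0184)²/(32·0.00141·40.7) = 0.05936 m/s.
Check: Re = ρVD/μ = 1150·0.05936·0.0184/0.00141 = 890.9 < 2300, so the laminar assumption holds.
Q = V·A = 0.05936·(π/4·0.0184²) = 1.579e-05 m³/s = 0.947 L/min.

Q ≈ 0.947 L/min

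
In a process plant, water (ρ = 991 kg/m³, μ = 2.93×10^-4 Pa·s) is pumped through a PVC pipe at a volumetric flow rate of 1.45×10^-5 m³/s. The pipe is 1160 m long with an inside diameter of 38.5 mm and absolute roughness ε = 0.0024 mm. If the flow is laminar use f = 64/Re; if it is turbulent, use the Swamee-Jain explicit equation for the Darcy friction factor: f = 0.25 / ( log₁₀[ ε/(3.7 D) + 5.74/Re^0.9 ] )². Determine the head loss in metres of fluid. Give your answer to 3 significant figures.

Cross-sectional area A = πD²/4 = π(0.0385)²/4 = 0.001164 m²; mean velocity V = Q/A = 1.45e-05/0.001164 = 0.01246 m/s.
Reynolds number Re = ρVD/μ = 991 · 0.01246 · 0.0385 / 0.000293 = 1622.
Re < 2300 → laminar flow, so f = 64/Re = 64/1622 = 0.03946 (the turbulent correlation is not needed).
Darcy-Weisbach: ΔP = f(L/D)(ρV²/2) = 0.03946·(1160/0.0385)·(991·0.01246²/2) = 0.03946·3.013e+04·0.07687 = 91.39 Pa.
Head loss h_f = ΔP/(ρg) = 91.39/(991·9.81) = 0.00940 m.

h_f ≈ 0.00940 m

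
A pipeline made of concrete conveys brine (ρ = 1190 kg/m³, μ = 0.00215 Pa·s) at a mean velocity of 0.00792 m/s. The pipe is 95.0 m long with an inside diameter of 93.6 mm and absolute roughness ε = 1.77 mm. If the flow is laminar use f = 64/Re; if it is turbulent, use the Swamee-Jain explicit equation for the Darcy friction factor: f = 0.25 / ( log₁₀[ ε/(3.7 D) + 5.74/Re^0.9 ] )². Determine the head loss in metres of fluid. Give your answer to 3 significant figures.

h_f ≈ 5.06×10^-4 m

Reynolds number Re = ρVD/μ = 1190 · 0.00792 · 0.0936 / 0.00215 = 410.3.
Re < 2300 → laminar flow, so f = 64/Re = 64/410.3 = 0.156 (the turbulent correlation is not needed).
Darcy-Weisbach: ΔP = f(L/D)(ρV²/2) = 0.156·(95/0.0936)·(1190·0.00792²/2) = 0.156·1015·0.03732 = 5.909 Pa.
Head loss h_f = ΔP/(ρg) = 5.909/(1190·9.81) = 5.06×10^-4 m.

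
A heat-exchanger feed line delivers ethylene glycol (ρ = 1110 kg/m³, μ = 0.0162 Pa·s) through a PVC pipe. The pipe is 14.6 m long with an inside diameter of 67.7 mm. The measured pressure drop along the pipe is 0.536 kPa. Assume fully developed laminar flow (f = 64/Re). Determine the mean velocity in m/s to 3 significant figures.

For laminar flow, f = 64/Re with Re = ρVD/μ, so Darcy-Weisbach reduces to ΔP = 32μLV/D². Solving for V: V = ΔP·D²/(32μL) = 536·(0.0677)²/(32·0.0162·14.6) = 0.3246 m/s.
Check: Re = ρVD/μ = 1110·0.3246·0.0677/0.0162 = 1506 < 2300, so the laminar assumption holds.

V ≈ 0.325 m/s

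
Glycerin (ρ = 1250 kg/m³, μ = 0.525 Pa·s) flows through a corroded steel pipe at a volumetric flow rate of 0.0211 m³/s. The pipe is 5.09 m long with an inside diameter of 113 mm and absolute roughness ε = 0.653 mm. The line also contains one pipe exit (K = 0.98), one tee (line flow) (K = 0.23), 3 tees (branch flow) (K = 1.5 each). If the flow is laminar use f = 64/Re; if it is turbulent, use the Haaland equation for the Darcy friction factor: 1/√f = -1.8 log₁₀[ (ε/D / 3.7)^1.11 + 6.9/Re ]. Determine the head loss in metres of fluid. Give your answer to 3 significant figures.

h_f ≈ 2.44 m

Cross-sectional area A = πD²/4 = π(0.113)²/4 = 0.01003 m²; mean velocity V = Q/A = 0.0211/0.01003 = 2.104 m/s.
Reynolds number Re = ρVD/μ = 1250 · 2.104 · 0.113 / 0.525 = 566.1.
Re < 2300 → laminar flow, so f = 64/Re = 64/566.1 = 0.1131 (the turbulent correlation is not needed).
Total minor-loss coefficient ΣK = 1·0.98 + 1·0.23 + 3·1.5 = 5.71.
ΔP = [f·L/D + ΣK]·(ρV²/2) = [0.1131·5.09/0.113 + 5.71]·(1250·2.104²/2) = [5.093 + 5.71]·2767 = 2.989e+04 Pa.
Head loss h_f = ΔP/(ρg) = 2.989e+04/(1250·9.81) = 2.44 m.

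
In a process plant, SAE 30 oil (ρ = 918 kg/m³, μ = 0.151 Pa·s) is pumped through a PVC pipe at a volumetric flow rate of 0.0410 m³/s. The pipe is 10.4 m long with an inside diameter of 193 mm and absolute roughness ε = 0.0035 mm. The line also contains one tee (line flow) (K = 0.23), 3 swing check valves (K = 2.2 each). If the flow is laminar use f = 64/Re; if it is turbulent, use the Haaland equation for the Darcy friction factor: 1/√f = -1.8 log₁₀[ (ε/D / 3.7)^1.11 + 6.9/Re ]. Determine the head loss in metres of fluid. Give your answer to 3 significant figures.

h_f ≈ 0.894 m

Cross-sectional area A = πD²/4 = π(0.193)²/4 = 0.02926 m²; mean velocity V = Q/A = 0.041/0.02926 = 1.401 m/s.
Reynolds number Re = ρVD/μ = 918 · 1.401 · 0.193 / 0.151 = 1644.
Re < 2300 → laminar flow, so f = 64/Re = 64/1644 = 0.03892 (the turbulent correlation is not needed).
Total minor-loss coefficient ΣK = 1·0.23 + 3·2.2 = 6.83.
ΔP = [f·L/D + ΣK]·(ρV²/2) = [0.03892·10.4/0.193 + 6.83]·(918·1.401²/2) = [2.097 + 6.83]·901.5 = 8048 Pa.
Head loss h_f = ΔP/(ρg) = 8048/(918·9.81) = 0.894 m.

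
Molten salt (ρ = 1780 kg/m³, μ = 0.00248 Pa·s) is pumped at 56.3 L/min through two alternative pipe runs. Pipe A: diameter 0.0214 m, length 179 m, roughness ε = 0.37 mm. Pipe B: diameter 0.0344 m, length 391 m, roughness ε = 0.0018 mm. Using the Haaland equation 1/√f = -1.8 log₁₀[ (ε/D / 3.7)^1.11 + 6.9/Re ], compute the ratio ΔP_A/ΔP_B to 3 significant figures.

Pipe A: V = Q/A = 0.0009383/0.0003597 = 2.609 m/s; Re = 4.007e+04; ε/D = 0.0173; Haaland → f = 0.04714; ΔP_A = f(L/D)(ρV²/2) = 2.388e+06 Pa.
Pipe B: V = Q/A = 0.0009383/0.0009294 = 1.01 m/s; Re = 2.493e+04; ε/D = 5.23e-05; Haaland → f = 0.02447; ΔP_B = f(L/D)(ρV²/2) = 2.523e+05 Pa.
ΔP_A/ΔP_B = 2.388e+06/2.523e+05 = 9.47.

ΔP_A/ΔP_B ≈ 9.47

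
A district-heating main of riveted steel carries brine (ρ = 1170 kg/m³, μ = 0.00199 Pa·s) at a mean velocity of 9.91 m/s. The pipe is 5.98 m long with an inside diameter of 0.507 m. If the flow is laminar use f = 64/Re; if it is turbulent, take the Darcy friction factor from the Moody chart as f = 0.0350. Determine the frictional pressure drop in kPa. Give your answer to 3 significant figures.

Reynolds number Re = ρVD/μ = 1170 · 9.91 · 0.507 / 0.00199 = 2.954e+06.
Re > 4000 → turbulent; use the Moody-chart value f = 0.0350.
Darcy-Weisbach: ΔP = f(L/D)(ρV²/2) = 0.035·(5.98/0.507)·(1170·9.91²/2) = 0.035·11.79·5.745e+04 = 2.372e+04 Pa.
ΔP = 2.372e+04 Pa = 23.7 kPa.

ΔP ≈ 23.7 kPa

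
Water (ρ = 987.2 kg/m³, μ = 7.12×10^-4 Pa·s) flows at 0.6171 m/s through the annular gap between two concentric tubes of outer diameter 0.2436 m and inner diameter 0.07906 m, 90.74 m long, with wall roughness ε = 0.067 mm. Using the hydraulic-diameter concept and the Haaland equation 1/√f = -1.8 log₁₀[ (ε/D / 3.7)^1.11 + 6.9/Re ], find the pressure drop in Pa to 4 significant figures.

ΔP ≈ 1952 Pa

Hydraulic diameter D_h = 4A/P = D_o - D_i = 0.2436 - 0.07906 = 0.1645 m.
Re = ρVD_h/μ = 987.2·0.6171·0.1645/0.000712 = 1.408e+05.
ε/D_h = 6.7e-05/0.1645 = 0.000407; Haaland gives 1/√f = -1.8 log₁₀[4.04e-05+4.9e-05] = 7.288, so f = 0.01883.
ΔP = f(L/D_h)(ρV²/2) = 0.01883·90.74/0.1645·188 = 1952 Pa.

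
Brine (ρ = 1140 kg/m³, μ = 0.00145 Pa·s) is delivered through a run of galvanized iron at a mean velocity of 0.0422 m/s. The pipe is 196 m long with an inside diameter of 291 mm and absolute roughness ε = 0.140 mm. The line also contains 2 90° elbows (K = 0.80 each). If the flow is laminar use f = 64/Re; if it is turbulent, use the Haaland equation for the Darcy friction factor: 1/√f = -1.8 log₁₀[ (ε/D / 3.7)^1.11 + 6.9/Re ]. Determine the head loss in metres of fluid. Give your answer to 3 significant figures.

Reynolds number Re = ρVD/μ = 1140 · 0.0422 · 0.291 / 0.00145 = 9655.
Re > 4000 → turbulent. Relative roughness ε/D = 0.00014/0.291 = 0.000481. Haaland: 1/√f = -1.8 log₁₀[(0.000481/3.7)^1.11 + 6.9/9655] = -1.8 log₁₀[4.86e-05 + 0.000715] = 5.611, so f = 0.03176.
Total minor-loss coefficient ΣK = 2·0.8 = 1.6.
ΔP = [f·L/D + ΣK]·(ρV²/2) = [0.03176·196/0.291 + 1.6]·(1140·0.0422²/2) = [21.39 + 1.6]·1.015 = 23.34 Pa.
Head loss h_f = ΔP/(ρg) = 23.34/(1140·9.81) = 0.00209 m.

h_f ≈ 0.00209 m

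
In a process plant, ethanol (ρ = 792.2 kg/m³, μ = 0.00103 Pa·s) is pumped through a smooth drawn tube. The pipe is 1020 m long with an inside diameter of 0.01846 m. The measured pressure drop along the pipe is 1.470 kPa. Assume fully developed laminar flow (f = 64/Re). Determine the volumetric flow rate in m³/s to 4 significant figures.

Q ≈ 3.988×10^-6 m³/s

For laminar flow, f = 64/Re with Re = ρVD/μ, so Darcy-Weisbach reduces to ΔP = 32μLV/D². Solving for V: V = ΔP·D²/(32μL) = 1470·(0.01846)²/(32·0.00103·1020) = 0.0149 m/s.
Check: Re = ρVD/μ = 792.2·0.0149·0.01846/0.00103 = 211.6 < 2300, so the laminar assumption holds.
Q = V·A = 0.0149·(π/4·0.01846²) = 3.988e-06 m³/s = 3.988×10^-6 m³/s.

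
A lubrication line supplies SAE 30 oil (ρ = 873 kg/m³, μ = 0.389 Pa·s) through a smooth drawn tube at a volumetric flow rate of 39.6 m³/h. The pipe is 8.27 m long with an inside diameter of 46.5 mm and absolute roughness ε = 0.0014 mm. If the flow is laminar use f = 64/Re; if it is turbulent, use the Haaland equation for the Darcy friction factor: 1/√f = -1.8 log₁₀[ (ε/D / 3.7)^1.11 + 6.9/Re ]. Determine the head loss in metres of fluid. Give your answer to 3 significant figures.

h_f ≈ 36.0 m

Q = 39.6 m³/h = 39.6/3600 = 0.011 m³/s.
Cross-sectional area A = πD²/4 = π(0.0465)²/4 = 0.001698 m²; mean velocity V = Q/A = 0.011/0.001698 = 6.477 m/s.
Reynolds number Re = ρVD/μ = 873 · 6.477 · 0.0465 / 0.389 = 675.9.
Re < 2300 → laminar flow, so f = 64/Re = 64/675.9 = 0.09468 (the turbulent correlation is not needed).
Darcy-Weisbach: ΔP = f(L/D)(ρV²/2) = 0.09468·(8.27/0.0465)·(873·6.477²/2) = 0.09468·177.8·1.831e+04 = 3.084e+05 Pa.
Head loss h_f = ΔP/(ρg) = 3.084e+05/(873·9.81) = 36.0 m.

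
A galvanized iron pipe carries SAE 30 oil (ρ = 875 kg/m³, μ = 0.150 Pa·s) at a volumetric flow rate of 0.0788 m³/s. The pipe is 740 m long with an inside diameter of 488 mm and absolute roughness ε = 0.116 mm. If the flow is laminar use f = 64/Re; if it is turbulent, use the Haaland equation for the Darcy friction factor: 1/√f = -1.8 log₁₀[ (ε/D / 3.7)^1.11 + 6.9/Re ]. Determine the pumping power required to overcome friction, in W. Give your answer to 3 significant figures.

P ≈ 495 W

Cross-sectional area A = πD²/4 = π(0.488)²/4 = 0.187 m²; mean velocity V = Q/A = 0.0788/0.187 = 0.4213 m/s.
Reynolds number Re = ρVD/μ = 875 · 0.4213 · 0.488 / 0.15 = 1199.
Re < 2300 → laminar flow, so f = 64/Re = 64/1199 = 0.05336 (the turbulent correlation is not needed).
Darcy-Weisbach: ΔP = f(L/D)(ρV²/2) = 0.05336·(740/0.488)·(875·0.4213²/2) = 0.05336·1516·77.66 = 6284 Pa.
Pumping power P = QΔP = 0.0788·6284 = 495.2 W = 495 W.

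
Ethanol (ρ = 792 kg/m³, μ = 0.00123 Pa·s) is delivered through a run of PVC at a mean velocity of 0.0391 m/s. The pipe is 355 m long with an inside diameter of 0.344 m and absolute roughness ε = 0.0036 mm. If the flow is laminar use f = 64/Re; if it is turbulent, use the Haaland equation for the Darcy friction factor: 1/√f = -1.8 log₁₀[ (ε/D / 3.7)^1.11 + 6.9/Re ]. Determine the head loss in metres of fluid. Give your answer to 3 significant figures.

Reynolds number Re = ρVD/μ = 792 · 0.0391 · 0.344 / 0.00123 = 8661.
Re > 4000 → turbulent. Relative roughness ε/D = 3.6e-06/0.344 = 1.05e-05. Haaland: 1/√f = -1.8 log₁₀[(1.05e-05/3.7)^1.11 + 6.9/8661] = -1.8 log₁₀[6.94e-07 + 0.000797] = 5.577, so f = 0.03215.
Darcy-Weisbach: ΔP = f(L/D)(ρV²/2) = 0.03215·(355/0.344)·(792·0.0391²/2) = 0.03215·1032·0.6054 = 20.09 Pa.
Head loss h_f = ΔP/(ρg) = 20.09/(792·9.81) = 0.00259 m.

h_f ≈ 0.00259 m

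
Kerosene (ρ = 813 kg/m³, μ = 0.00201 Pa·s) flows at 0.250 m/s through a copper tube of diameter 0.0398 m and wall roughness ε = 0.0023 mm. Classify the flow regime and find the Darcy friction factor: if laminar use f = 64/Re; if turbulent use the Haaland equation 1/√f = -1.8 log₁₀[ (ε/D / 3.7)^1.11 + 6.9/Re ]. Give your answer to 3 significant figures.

f ≈ 0.0404

Re = ρVD/μ = 813·0.25·0.0398/0.00201 = 4025.
Re > 4000 → turbulent. ε/D = 2.3e-06/0.0398 = 5.78e-05; Haaland: 1/√f = -1.8 log₁₀[4.62e-06 + 0.00171] = 4.976, so f = 0.04038.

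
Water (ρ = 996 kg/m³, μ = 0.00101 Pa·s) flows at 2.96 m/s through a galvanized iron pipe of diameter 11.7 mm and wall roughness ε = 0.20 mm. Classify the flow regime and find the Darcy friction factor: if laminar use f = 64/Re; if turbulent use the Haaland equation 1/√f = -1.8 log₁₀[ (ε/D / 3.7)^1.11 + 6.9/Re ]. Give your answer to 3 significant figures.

f ≈ 0.0471

Re = ρVD/μ = 996·2.96·0.0117/0.00101 = 3.415e+04.
Re > 4000 → turbulent. ε/D = 0.0002/0.0117 = 0.0171; Haaland: 1/√f = -1.8 log₁₀[0.00256 + 0.000202] = 4.607, so f = 0.04712.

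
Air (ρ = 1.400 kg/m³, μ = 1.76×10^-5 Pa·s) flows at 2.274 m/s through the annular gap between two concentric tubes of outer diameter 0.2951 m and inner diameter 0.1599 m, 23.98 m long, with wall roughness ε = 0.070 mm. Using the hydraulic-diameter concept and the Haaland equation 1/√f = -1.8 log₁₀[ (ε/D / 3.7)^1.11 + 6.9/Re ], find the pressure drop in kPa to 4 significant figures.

ΔP ≈ 0.01641 kPa

Hydraulic diameter D_h = 4A/P = D_o - D_i = 0.2951 - 0.1599 = 0.1352 m.
Re = ρVD_h/μ = 1.4·2.274·0.1352/1.76e-05 = 2.446e+04.
ε/D_h = 7e-05/0.1352 = 0.000518; Haaland gives 1/√f = -1.8 log₁₀[5.27e-05+0.000282] = 6.255, so f = 0.02556.
ΔP = f(L/D_h)(ρV²/2) = 0.02556·23.98/0.1352·3.62 = 16.41 Pa.
ΔP = 0.01641 kPa.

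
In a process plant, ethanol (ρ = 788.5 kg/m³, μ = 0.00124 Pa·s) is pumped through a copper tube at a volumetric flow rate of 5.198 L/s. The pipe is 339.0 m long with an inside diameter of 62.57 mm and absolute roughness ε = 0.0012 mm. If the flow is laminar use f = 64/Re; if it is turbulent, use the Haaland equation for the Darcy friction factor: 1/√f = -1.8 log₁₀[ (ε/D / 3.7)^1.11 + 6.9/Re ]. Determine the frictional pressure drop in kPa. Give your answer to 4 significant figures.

ΔP ≈ 118.7 kPa

Q = 5.198 L/s = 5.198/1000 = 0.005198 m³/s.
Cross-sectional area A = πD²/4 = π(0.06257)²/4 = 0.003075 m²; mean velocity V = Q/A = 0.005198/0.003075 = 1.69 m/s.
Reynolds number Re = ρVD/μ = 788.5 · 1.69 · 0.06257 / 0.00124 = 6.726e+04.
Re > 4000 → turbulent. Relative roughness ε/D = 1.2e-06/0.06257 = 1.92e-05. Haaland: 1/√f = -1.8 log₁₀[(1.92e-05/3.7)^1.11 + 6.9/6.726e+04] = -1.8 log₁₀[1.36e-06 + 0.000103] = 7.17, so f = 0.01945.
Darcy-Weisbach: ΔP = f(L/D)(ρV²/2) = 0.01945·(339/0.06257)·(788.5·1.69²/2) = 0.01945·5418·1127 = 1.187e+05 Pa.
ΔP = 1.187e+05 Pa = 118.7 kPa.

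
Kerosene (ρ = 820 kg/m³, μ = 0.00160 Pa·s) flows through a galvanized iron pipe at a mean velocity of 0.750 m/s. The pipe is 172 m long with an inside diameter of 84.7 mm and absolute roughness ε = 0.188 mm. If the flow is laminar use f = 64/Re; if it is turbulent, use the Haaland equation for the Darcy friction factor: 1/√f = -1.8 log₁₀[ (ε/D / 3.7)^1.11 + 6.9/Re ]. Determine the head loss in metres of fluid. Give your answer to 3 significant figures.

Reynolds number Re = ρVD/μ = 820 · 0.75 · 0.0847 / 0.0016 = 3.256e+04.
Re > 4000 → turbulent. Relative roughness ε/D = 0.000188/0.0847 = 0.00222. Haaland: 1/√f = -1.8 log₁₀[(0.00222/3.7)^1.11 + 6.9/3.256e+04] = -1.8 log₁₀[0.000265 + 0.000212] = 5.978, so f = 0.02798.
Darcy-Weisbach: ΔP = f(L/D)(ρV²/2) = 0.02798·(172/0.0847)·(820·0.75²/2) = 0.02798·2031·230.6 = 1.31e+04 Pa.
Head loss h_f = ΔP/(ρg) = 1.31e+04/(820·9.81) = 1.63 m.

h_f ≈ 1.63 m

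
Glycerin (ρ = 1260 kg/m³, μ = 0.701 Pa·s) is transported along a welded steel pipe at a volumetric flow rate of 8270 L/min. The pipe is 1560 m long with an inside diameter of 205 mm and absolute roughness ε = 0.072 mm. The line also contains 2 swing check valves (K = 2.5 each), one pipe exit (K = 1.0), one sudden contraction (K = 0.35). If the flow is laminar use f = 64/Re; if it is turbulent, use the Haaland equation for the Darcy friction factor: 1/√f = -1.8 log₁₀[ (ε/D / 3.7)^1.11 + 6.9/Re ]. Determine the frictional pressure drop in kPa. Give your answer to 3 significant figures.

ΔP ≈ 3550 kPa

Q = 8270 L/min = 8270/60000 = 0.1378 m³/s.
Cross-sectional area A = πD²/4 = π(0.205)²/4 = 0.03301 m²; mean velocity V = Q/A = 0.1378/0.03301 = 4.176 m/s.
Reynolds number Re = ρVD/μ = 1260 · 4.176 · 0.205 / 0.701 = 1539.
Re < 2300 → laminar flow, so f = 64/Re = 64/1539 = 0.04159 (the turbulent correlation is not needed).
Total minor-loss coefficient ΣK = 2·2.5 + 1·1 + 1·0.35 = 6.35.
ΔP = [f·L/D + ΣK]·(ρV²/2) = [0.04159·1560/0.205 + 6.35]·(1260·4.176²/2) = [316.5 + 6.35]·1.099e+04 = 3.547e+06 Pa.
ΔP = 3.547e+06 Pa = 3550 kPa.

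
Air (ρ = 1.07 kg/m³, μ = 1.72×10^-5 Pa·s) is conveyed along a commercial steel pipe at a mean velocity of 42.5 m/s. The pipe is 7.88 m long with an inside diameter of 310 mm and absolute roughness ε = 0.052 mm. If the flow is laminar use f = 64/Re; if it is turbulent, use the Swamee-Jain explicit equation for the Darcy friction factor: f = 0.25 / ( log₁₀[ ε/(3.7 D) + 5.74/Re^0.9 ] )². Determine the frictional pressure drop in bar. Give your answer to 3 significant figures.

ΔP ≈ 0.00359 bar

Reynolds number Re = ρVD/μ = 1.07 · 42.5 · 0.31 / 1.72e-05 = 8.196e+05.
Re > 4000 → turbulent. Relative roughness ε/D = 5.2e-05/0.31 = 0.000168. Swamee-Jain: f = 0.25/(log₁₀[0.000168/3.7 + 5.74/8.196e+05^0.9])² = 0.25/(log₁₀[4.53e-05 + 2.73e-05])² = 0.25/(-4.139)² = 0.0146.
Darcy-Weisbach: ΔP = f(L/D)(ρV²/2) = 0.0146·(7.88/0.31)·(1.07·42.5²/2) = 0.0146·25.42·966.3 = 358.5 Pa.
ΔP = 358.5 Pa = 0.00359 bar.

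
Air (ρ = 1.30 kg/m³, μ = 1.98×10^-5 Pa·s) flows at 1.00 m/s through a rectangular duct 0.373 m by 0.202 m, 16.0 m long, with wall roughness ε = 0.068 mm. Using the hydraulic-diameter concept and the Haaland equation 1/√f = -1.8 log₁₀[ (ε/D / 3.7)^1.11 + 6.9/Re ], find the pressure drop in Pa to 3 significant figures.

ΔP ≈ 1.08 Pa

Hydraulic diameter D_h = 4A/P = 4·(0.373·0.202)/(2·(0.373+0.202)) = 0.3014/1.15 = 0.2621 m.
Re = ρVD_h/μ = 1.3·1·0.2621/1.98e-05 = 1.721e+04.
ε/D_h = 6.8e-05/0.2621 = 0.000259; Haaland gives 1/√f = -1.8 log₁₀[2.45e-05+0.000401] = 6.068, so f = 0.02716.
ΔP = f(L/D_h)(ρV²/2) = 0.02716·16/0.2621·0.65 = 1.078 Pa.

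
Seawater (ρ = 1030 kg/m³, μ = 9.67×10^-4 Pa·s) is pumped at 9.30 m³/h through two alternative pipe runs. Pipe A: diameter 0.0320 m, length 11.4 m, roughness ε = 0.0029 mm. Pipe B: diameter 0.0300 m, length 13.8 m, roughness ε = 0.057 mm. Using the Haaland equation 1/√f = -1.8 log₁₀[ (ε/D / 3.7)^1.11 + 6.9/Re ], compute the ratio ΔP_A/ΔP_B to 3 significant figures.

ΔP_A/ΔP_B ≈ 0.437

Pipe A: V = Q/A = 0.002583/0.0008042 = 3.212 m/s; Re = 1.095e+05; ε/D = 9.06e-05; Haaland → f = 0.01791; ΔP_A = f(L/D)(ρV²/2) = 3.391e+04 Pa.
Pipe B: V = Q/A = 0.002583/0.0007069 = 3.655 m/s; Re = 1.168e+05; ε/D = 0.0019; Haaland → f = 0.0245; ΔP_B = f(L/D)(ρV²/2) = 7.752e+04 Pa.
ΔP_A/ΔP_B = 3.391e+04/7.752e+04 = 0.437.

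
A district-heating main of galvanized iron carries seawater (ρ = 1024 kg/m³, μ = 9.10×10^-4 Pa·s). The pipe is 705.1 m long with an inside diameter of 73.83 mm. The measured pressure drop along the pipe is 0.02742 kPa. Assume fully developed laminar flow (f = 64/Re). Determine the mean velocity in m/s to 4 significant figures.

V ≈ 0.007279 m/s

For laminar flow, f = 64/Re with Re = ρVD/μ, so Darcy-Weisbach reduces to ΔP = 32μLV/D². Solving for V: V = ΔP·D²/(32μL) = 27.42·(0.07383)²/(32·0.00091·705.1) = 0.007279 m/s.
Check: Re = ρVD/μ = 1024·0.007279·0.07383/0.00091 = 604.8 < 2300, so the laminar assumption holds.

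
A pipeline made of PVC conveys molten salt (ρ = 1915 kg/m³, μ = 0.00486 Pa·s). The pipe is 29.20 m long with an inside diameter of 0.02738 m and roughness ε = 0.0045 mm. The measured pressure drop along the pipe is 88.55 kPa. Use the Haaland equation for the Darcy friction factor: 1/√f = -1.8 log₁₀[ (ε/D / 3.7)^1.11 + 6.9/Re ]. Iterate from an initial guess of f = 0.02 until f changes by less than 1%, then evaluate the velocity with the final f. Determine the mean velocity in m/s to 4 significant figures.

Rearranging Darcy-Weisbach: V = √(2·ΔP·D/(f·L·ρ)). With ε/D = 4.5e-06/0.02738 = 0.000164, iterate starting from f = 0.02:
  f = 0.02 → V = √(2·8.855e+04·0.02738/(0.02·29.2·1915)) = 2.082 m/s; Re = ρVD/μ = 2.246e+04; f → 0.02531
  f = 0.02531 → V = 1.851 m/s; Re = 1.997e+04; f → 0.02603
  f = 0.02603 → V = 1.825 m/s; Re = 1.969e+04; f → 0.02612
Converged (Δf/f < 1%). With the final f = 0.02612: V = √(2·8.855e+04·0.02738/(0.02612·29.2·1915)) = 1.822 m/s.

V ≈ 1.822 m/s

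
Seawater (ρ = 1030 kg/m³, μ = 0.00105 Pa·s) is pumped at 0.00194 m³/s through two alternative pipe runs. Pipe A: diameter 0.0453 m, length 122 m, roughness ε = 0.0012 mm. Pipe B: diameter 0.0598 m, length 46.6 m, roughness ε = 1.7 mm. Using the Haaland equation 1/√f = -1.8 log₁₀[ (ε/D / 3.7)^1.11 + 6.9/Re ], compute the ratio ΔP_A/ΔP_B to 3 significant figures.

ΔP_A/ΔP_B ≈ 3.78

Pipe A: V = Q/A = 0.00194/0.001612 = 1.204 m/s; Re = 5.349e+04; ε/D = 2.65e-05; Haaland → f = 0.02047; ΔP_A = f(L/D)(ρV²/2) = 4.114e+04 Pa.
Pipe B: V = Q/A = 0.00194/0.002809 = 0.6907 m/s; Re = 4.052e+04; ε/D = 0.0284; Haaland → f = 0.05681; ΔP_B = f(L/D)(ρV²/2) = 1.088e+04 Pa.
ΔP_A/ΔP_B = 4.114e+04/1.088e+04 = 3.78.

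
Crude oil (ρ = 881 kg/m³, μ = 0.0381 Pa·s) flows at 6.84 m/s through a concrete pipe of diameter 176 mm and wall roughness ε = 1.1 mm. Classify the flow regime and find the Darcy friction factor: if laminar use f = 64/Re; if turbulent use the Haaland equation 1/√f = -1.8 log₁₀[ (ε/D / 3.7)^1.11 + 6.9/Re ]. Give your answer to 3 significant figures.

f ≈ 0.0351

Re = ρVD/μ = 881·6.84·0.176/0.0381 = 2.784e+04.
Re > 4000 → turbulent. ε/D = 0.0011/0.176 = 0.00625; Haaland: 1/√f = -1.8 log₁₀[0.000837 + 0.000248] = 5.336, so f = 0.03512.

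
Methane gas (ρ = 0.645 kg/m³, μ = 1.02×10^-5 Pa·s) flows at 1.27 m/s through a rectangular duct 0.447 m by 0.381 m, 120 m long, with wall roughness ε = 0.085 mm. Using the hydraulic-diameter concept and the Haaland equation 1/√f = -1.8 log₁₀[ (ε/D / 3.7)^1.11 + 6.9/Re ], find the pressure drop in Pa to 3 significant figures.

ΔP ≈ 3.53 Pa

Hydraulic diameter D_h = 4A/P = 4·(0.447·0.381)/(2·(0.447+0.381)) = 0.6812/1.656 = 0.4114 m.
Re = ρVD_h/μ = 0.645·1.27·0.4114/1.02e-05 = 3.304e+04.
ε/D_h = 8.5e-05/0.4114 = 0.000207; Haaland gives 1/√f = -1.8 log₁₀[1.9e-05+0.000209] = 6.556, so f = 0.02327.
ΔP = f(L/D_h)(ρV²/2) = 0.02327·120/0.4114·0.5202 = 3.53 Pa.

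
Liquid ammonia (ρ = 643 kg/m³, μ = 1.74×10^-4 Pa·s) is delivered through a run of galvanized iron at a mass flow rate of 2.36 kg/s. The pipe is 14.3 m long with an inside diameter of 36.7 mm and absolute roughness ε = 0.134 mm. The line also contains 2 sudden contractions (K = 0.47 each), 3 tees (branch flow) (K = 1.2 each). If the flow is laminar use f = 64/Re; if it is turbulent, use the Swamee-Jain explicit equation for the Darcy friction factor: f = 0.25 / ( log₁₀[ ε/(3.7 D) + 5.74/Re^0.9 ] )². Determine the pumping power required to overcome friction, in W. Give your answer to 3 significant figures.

P ≈ 220 W

A = πD²/4 = π(0.0367)²/4 = 0.001058 m²; mean velocity V = ṁ/(ρA) = 2.36/(643 · 0.001058) = 3.47 m/s.
Reynolds number Re = ρVD/μ = 643 · 3.47 · 0.0367 / 0.000174 = 4.706e+05.
Re > 4000 → turbulent. Relative roughness ε/D = 0.000134/0.0367 = 0.00365. Swamee-Jain: f = 0.25/(log₁₀[0.00365/3.7 + 5.74/4.706e+05^0.9])² = 0.25/(log₁₀[0.000987 + 4.5e-05])² = 0.25/(-2.986)² = 0.02803.
Total minor-loss coefficient ΣK = 2·0.47 + 3·1.2 = 4.54.
ΔP = [f·L/D + ΣK]·(ρV²/2) = [0.02803·14.3/0.0367 + 4.54]·(643·3.47²/2) = [10.92 + 4.54]·3870 = 5.984e+04 Pa.
Q = ṁ/ρ = 2.36/643 = 0.00367 m³/s.
Pumping power P = QΔP = 0.00367·5.984e+04 = 219.6 W = 220 W.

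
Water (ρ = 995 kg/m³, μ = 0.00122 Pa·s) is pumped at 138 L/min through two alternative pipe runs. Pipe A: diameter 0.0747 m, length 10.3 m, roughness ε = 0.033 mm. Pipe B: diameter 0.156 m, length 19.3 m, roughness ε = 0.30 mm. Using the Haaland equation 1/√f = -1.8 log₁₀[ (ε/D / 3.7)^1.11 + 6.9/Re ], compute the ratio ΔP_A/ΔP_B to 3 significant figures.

ΔP_A/ΔP_B ≈ 16.6

Pipe A: V = Q/A = 0.0023/0.004383 = 0.5248 m/s; Re = 3.197e+04; ε/D = 0.000442; Haaland → f = 0.02401; ΔP_A = f(L/D)(ρV²/2) = 453.7 Pa.
Pipe B: V = Q/A = 0.0023/0.01911 = 0.1203 m/s; Re = 1.531e+04; ε/D = 0.00192; Haaland → f = 0.03072; ΔP_B = f(L/D)(ρV²/2) = 27.38 Pa.
ΔP_A/ΔP_B = 453.7/27.38 = 16.6.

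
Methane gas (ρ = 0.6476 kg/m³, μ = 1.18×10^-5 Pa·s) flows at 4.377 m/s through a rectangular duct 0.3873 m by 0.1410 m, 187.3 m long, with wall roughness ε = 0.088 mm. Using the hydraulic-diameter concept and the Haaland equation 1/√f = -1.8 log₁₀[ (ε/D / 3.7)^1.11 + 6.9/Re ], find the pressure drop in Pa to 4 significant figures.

ΔP ≈ 123.9 Pa

Hydraulic diameter D_h = 4A/P = 4·(0.3873·0.141)/(2·(0.3873+0.141)) = 0.2184/1.057 = 0.2067 m.
Re = ρVD_h/μ = 0.6476·4.377·0.2067/1.18e-05 = 4.966e+04.
ε/D_h = 8.8e-05/0.2067 = 0.000426; Haaland gives 1/√f = -1.8 log₁₀[4.24e-05+0.000139] = 6.735, so f = 0.02205.
ΔP = f(L/D_h)(ρV²/2) = 0.02205·187.3/0.2067·6.203 = 123.9 Pa.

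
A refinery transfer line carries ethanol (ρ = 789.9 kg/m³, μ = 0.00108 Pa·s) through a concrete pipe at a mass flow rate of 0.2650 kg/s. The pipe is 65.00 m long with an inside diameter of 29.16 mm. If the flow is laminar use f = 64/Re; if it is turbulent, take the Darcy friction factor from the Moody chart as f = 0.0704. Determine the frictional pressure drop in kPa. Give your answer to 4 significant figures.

ΔP ≈ 15.64 kPa

A = πD²/4 = π(0.02916)²/4 = 0.0006678 m²; mean velocity V = ṁ/(ρA) = 0.265/(789.9 · 0.0006678) = 0.5024 m/s.
Reynolds number Re = ρVD/μ = 789.9 · 0.5024 · 0.02916 / 0.00108 = 1.071e+04.
Re > 4000 → turbulent; use the Moody-chart value f = 0.0704.
Darcy-Weisbach: ΔP = f(L/D)(ρV²/2) = 0.0704·(65/0.02916)·(789.9·0.5024²/2) = 0.0704·2229·99.67 = 1.564e+04 Pa.
ΔP = 1.564e+04 Pa = 15.64 kPa.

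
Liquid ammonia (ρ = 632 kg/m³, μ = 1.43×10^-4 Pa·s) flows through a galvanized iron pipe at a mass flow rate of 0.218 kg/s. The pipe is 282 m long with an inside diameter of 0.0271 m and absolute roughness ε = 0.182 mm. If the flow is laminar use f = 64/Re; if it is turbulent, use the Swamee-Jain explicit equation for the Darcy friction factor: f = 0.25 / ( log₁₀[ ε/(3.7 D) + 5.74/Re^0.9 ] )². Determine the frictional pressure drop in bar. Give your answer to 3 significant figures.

A = πD²/4 = π(0.0271)²/4 = 0.0005768 m²; mean velocity V = ṁ/(ρA) = 0.218/(632 · 0.0005768) = 0.598 m/s.
Reynolds number Re = ρVD/μ = 632 · 0.598 · 0.0271 / 0.000143 = 7.162e+04.
Re > 4000 → turbulent. Relative roughness ε/D = 0.000182/0.0271 = 0.00672. Swamee-Jain: f = 0.25/(log₁₀[0.00672/3.7 + 5.74/7.162e+04^0.9])² = 0.25/(log₁₀[0.00182 + 0.000245])² = 0.25/(-2.686)² = 0.03465.
Darcy-Weisbach: ΔP = f(L/D)(ρV²/2) = 0.03465·(282/0.0271)·(632·0.598²/2) = 0.03465·1.041e+04·113 = 4.075e+04 Pa.
ΔP = 4.075e+04 Pa = 0.407 bar.

ΔP ≈ 0.407 bar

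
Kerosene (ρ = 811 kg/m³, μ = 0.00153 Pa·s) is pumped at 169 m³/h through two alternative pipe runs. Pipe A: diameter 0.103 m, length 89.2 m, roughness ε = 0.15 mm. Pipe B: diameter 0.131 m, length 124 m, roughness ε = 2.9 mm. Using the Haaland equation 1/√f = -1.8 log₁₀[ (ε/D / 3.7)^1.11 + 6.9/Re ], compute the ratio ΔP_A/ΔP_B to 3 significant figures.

Pipe A: V = Q/A = 0.04694/0.008332 = 5.634 m/s; Re = 3.076e+05; ε/D = 0.00146; Haaland → f = 0.02225; ΔP_A = f(L/D)(ρV²/2) = 2.48e+05 Pa.
Pipe B: V = Q/A = 0.04694/0.01348 = 3.483 m/s; Re = 2.419e+05; ε/D = 0.0221; Haaland → f = 0.05084; ΔP_B = f(L/D)(ρV²/2) = 2.367e+05 Pa.
ΔP_A/ΔP_B = 2.48e+05/2.367e+05 = 1.05.

ΔP_A/ΔP_B ≈ 1.05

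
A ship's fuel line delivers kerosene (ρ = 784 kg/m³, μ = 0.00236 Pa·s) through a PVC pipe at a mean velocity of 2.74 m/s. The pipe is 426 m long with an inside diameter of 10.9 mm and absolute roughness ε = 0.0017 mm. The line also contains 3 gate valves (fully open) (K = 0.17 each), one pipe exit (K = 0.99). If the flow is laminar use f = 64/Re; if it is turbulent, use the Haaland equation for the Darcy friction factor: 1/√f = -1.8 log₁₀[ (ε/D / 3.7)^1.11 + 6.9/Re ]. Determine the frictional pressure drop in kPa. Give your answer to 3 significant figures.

ΔP ≈ 3580 kPa

Reynolds number Re = ρVD/μ = 784 · 2.74 · 0.0109 / 0.00236 = 9922.
Re > 4000 → turbulent. Relative roughness ε/D = 1.7e-06/0.0109 = 0.000156. Haaland: 1/√f = -1.8 log₁₀[(0.000156/3.7)^1.11 + 6.9/9922] = -1.8 log₁₀[1.39e-05 + 0.000695] = 5.668, so f = 0.03112.
Total minor-loss coefficient ΣK = 3·0.17 + 1·0.99 = 1.5.
ΔP = [f·L/D + ΣK]·(ρV²/2) = [0.03112·426/0.0109 + 1.5]·(784·2.74²/2) = [1216 + 1.5]·2943 = 3.584e+06 Pa.
ΔP = 3.584e+06 Pa = 3580 kPa.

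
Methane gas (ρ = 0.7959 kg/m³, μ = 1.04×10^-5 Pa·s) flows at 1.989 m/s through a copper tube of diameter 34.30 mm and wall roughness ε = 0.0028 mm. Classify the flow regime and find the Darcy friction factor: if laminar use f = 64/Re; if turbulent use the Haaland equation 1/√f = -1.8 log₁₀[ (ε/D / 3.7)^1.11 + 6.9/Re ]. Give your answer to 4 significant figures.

Re = ρVD/μ = 0.7959·1.989·0.0343/1.04e-05 = 5221.
Re > 4000 → turbulent. ε/D = 2.8e-06/0.0343 = 8.16e-05; Haaland: 1/√f = -1.8 log₁₀[6.78e-06 + 0.00132] = 5.178, so f = 0.0373.

f ≈ 0.03730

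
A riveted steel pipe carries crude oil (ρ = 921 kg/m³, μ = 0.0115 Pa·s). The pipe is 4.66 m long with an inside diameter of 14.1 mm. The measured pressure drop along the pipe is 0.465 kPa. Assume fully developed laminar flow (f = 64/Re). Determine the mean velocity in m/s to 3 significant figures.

V ≈ 0.0539 m/s

For laminar flow, f = 64/Re with Re = ρVD/μ, so Darcy-Weisbach reduces to ΔP = 32μLV/D². Solving for V: V = ΔP·D²/(32μL) = 465·(0.0141)²/(32·0.0115·4.66) = 0.05391 m/s.
Check: Re = ρVD/μ = 921·0.05391·0.0141/0.0115 = 60.87 < 2300, so the laminar assumption holds.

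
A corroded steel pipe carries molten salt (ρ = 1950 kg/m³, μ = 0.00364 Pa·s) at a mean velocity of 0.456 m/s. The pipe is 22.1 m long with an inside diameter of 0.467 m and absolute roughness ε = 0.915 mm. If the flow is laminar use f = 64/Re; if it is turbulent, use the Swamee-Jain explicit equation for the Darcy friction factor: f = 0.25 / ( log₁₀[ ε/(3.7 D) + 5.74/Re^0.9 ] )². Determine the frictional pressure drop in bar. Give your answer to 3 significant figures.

Reynolds number Re = ρVD/μ = 1950 · 0.456 · 0.467 / 0.00364 = 1.141e+05.
Re > 4000 → turbulent. Relative roughness ε/D = 0.000915/0.467 = 0.00196. Swamee-Jain: f = 0.25/(log₁₀[0.00196/3.7 + 5.74/1.141e+05^0.9])² = 0.25/(log₁₀[0.00053 + 0.000161])² = 0.25/(-3.161)² = 0.02503.
Darcy-Weisbach: ΔP = f(L/D)(ρV²/2) = 0.02503·(22.1/0.467)·(1950·0.456²/2) = 0.02503·47.32·202.7 = 240.1 Pa.
ΔP = 240.1 Pa = 0.00240 bar.

ΔP ≈ 0.00240 bar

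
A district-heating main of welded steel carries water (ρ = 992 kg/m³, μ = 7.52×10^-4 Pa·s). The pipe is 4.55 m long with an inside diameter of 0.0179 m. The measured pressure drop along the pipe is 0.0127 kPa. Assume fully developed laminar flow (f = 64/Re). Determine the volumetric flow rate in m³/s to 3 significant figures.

Q ≈ 9.35×10^-6 m³/s

For laminar flow, f = 64/Re with Re = ρVD/μ, so Darcy-Weisbach reduces to ΔP = 32μLV/D². Solving for V: V = ΔP·D²/(32μL) = 12.7·(0.0179)²/(32·0.000752·4.55) = 0.03716 m/s.
Check: Re = ρVD/μ = 992·0.03716·0.0179/0.000752 = 877.6 < 2300, so the laminar assumption holds.
Q = V·A = 0.03716·(π/4·0.0179²) = 9.352e-06 m³/s = 9.35×10^-6 m³/s.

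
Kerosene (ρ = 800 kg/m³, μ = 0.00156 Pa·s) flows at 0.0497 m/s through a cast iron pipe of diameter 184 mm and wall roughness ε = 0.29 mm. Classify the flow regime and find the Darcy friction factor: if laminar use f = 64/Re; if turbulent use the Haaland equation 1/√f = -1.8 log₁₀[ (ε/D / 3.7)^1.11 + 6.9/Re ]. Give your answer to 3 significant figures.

f ≈ 0.0399

Re = ρVD/μ = 800·0.0497·0.184/0.00156 = 4690.
Re > 4000 → turbulent. ε/D = 0.00029/0.184 = 0.00158; Haaland: 1/√f = -1.8 log₁₀[0.000181 + 0.00147] = 5.007, so f = 0.03988.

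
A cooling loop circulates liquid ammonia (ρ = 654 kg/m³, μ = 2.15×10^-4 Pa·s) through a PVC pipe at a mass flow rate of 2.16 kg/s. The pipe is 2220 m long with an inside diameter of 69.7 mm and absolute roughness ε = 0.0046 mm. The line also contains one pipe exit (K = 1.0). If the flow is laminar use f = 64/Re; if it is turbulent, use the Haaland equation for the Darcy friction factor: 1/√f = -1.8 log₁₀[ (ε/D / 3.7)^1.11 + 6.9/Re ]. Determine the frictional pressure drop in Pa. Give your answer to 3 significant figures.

A = πD²/4 = π(0.0697)²/4 = 0.003816 m²; mean velocity V = ṁ/(ρA) = 2.16/(654 · 0.003816) = 0.8656 m/s.
Reynolds number Re = ρVD/μ = 654 · 0.8656 · 0.0697 / 0.000215 = 1.835e+05.
Re > 4000 → turbulent. Relative roughness ε/D = 4.6e-06/0.0697 = 6.6e-05. Haaland: 1/√f = -1.8 log₁₀[(6.6e-05/3.7)^1.11 + 6.9/1.835e+05] = -1.8 log₁₀[5.36e-06 + 3.76e-05] = 7.861, so f = 0.01618.
Total minor-loss coefficient ΣK = 1·1 = 1.
ΔP = [f·L/D + ΣK]·(ρV²/2) = [0.01618·2220/0.0697 + 1]·(654·0.8656²/2) = [515.5 + 1]·245 = 1.265e+05 Pa.

ΔP ≈ 127000 Pa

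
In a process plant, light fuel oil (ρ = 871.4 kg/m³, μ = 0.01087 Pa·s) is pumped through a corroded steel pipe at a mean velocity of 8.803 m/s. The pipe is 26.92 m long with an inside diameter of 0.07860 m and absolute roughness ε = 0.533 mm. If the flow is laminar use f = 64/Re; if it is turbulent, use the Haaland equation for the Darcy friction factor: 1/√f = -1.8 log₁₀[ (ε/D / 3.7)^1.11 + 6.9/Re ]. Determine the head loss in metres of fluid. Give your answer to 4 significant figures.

h_f ≈ 46.93 m

Reynolds number Re = ρVD/μ = 871.4 · 8.803 · 0.0786 / 0.0109 = 5.547e+04.
Re > 4000 → turbulent. Relative roughness ε/D = 0.000533/0.0786 = 0.00678. Haaland: 1/√f = -1.8 log₁₀[(0.00678/3.7)^1.11 + 6.9/5.547e+04] = -1.8 log₁₀[0.000916 + 0.000124] = 5.369, so f = 0.03469.
Darcy-Weisbach: ΔP = f(L/D)(ρV²/2) = 0.03469·(26.92/0.0786)·(871.4·8.803²/2) = 0.03469·342.5·3.376e+04 = 4.012e+05 Pa.
Head loss h_f = ΔP/(ρg) = 4.012e+05/(871.4·9.81) = 46.93 m.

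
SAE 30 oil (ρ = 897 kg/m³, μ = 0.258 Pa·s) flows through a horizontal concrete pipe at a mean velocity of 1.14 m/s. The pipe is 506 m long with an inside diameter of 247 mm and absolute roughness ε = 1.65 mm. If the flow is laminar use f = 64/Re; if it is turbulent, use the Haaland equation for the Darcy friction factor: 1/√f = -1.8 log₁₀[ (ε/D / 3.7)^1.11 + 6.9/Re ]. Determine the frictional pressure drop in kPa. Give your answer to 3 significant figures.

ΔP ≈ 78.1 kPa

Reynolds number Re = ρVD/μ = 897 · 1.14 · 0.247 / 0.258 = 979.
Re < 2300 → laminar flow, so f = 64/Re = 64/979 = 0.06537 (the turbulent correlation is not needed).
Darcy-Weisbach: ΔP = f(L/D)(ρV²/2) = 0.06537·(506/0.247)·(897·1.14²/2) = 0.06537·2049·582.9 = 7.806e+04 Pa.
ΔP = 7.806e+04 Pa = 78.1 kPa.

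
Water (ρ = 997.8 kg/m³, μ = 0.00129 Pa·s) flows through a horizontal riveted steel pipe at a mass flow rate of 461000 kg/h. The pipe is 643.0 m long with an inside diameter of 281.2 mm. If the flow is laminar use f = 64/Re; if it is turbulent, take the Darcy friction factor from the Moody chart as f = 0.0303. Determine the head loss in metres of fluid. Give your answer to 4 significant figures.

ṁ = 461000 kg/h = 461000/3600 = 128.1 kg/s.
A = πD²/4 = π(0.2812)²/4 = 0.0621 m²; mean velocity V = ṁ/(ρA) = 128.1/(997.8 · 0.0621) = 2.066 m/s.
Reynolds number Re = ρVD/μ = 997.8 · 2.066 · 0.2812 / 0.00129 = 4.495e+05.
Re > 4000 → turbulent; use the Moody-chart value f = 0.0303.
Darcy-Weisbach: ΔP = f(L/D)(ρV²/2) = 0.0303·(643/0.2812)·(997.8·2.066²/2) = 0.0303·2287·2131 = 1.476e+05 Pa.
Head loss h_f = ΔP/(ρg) = 1.476e+05/(997.8·9.81) = 15.08 m.

h_f ≈ 15.08 m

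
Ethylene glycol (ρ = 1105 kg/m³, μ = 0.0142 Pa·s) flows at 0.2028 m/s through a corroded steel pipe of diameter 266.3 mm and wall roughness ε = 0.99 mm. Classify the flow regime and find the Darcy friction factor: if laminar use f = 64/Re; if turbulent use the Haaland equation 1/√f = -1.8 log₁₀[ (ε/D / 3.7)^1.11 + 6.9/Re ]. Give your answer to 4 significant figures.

Re = ρVD/μ = 1105·0.2028·0.2663/0.0142 = 4203.
Re > 4000 → turbulent. ε/D = 0.00099/0.2663 = 0.00372; Haaland: 1/√f = -1.8 log₁₀[0.00047 + 0.00164] = 4.816, so f = 0.04312.

f ≈ 0.04312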